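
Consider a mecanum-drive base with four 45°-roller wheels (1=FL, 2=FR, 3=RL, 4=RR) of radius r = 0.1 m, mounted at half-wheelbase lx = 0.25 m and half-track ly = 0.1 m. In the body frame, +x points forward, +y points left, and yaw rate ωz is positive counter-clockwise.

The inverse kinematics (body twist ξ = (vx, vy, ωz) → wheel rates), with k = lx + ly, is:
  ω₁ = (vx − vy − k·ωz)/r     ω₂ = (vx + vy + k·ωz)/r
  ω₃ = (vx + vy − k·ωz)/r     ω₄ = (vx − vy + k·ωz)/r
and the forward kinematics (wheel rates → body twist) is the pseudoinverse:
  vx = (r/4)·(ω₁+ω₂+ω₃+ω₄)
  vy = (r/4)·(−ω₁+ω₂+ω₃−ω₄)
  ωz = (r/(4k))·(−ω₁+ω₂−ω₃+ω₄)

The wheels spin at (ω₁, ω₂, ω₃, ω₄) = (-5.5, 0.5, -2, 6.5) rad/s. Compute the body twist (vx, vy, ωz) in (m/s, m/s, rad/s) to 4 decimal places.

(-0.0125, -0.0625, 1.0357)

k = lx + ly = 0.25 + 0.1 = 0.3500
ω₁+ω₂+ω₃+ω₄ = -0.5000  →  vx = (0.1/4)·-0.5000 = -0.0125
−ω₁+ω₂+ω₃−ω₄ = -2.5000  →  vy = (0.1/4)·-2.5000 = -0.0625
−ω₁+ω₂−ω₃+ω₄ = 14.5000  →  ωz = (0.1/1.4000)·14.5000 = 1.0357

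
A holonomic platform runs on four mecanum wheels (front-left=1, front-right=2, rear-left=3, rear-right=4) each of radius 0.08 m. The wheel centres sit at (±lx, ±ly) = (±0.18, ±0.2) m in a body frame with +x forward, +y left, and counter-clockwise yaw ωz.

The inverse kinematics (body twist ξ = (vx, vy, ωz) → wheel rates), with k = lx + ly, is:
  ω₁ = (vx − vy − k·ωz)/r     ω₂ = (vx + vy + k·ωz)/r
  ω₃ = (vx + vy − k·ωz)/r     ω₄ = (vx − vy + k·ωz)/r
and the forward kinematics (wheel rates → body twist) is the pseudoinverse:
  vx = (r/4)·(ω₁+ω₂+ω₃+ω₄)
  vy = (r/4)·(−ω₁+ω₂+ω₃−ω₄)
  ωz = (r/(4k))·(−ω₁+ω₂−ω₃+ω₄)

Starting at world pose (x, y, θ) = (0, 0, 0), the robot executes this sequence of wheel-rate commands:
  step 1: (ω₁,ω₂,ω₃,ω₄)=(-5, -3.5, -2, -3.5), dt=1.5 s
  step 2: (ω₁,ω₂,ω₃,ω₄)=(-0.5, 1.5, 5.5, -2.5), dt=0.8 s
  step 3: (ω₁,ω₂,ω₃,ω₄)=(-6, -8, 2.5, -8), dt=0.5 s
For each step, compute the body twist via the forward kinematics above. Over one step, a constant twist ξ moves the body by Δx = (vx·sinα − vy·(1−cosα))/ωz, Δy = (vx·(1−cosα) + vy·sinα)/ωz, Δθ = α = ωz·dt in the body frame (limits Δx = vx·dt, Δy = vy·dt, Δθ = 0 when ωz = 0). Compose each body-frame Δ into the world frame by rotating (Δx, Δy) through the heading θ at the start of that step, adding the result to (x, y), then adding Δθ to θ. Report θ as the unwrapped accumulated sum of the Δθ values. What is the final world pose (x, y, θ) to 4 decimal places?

(-0.4798, 0.3963, -0.5816)

step 1: ξ=(vx,vy,ωz)=(-0.2800, 0.0600, 0.0000), dt=1.5 → body Δ=(-0.4200, 0.0900, 0.0000) → world pose (-0.4200, 0.0900, 0.0000)
step 2: ξ=(vx,vy,ωz)=(0.0800, 0.2000, -0.3158), dt=0.8 → body Δ=(0.0834, 0.1503, -0.2526) → world pose (-0.3366, 0.2403, -0.2526)
step 3: ξ=(vx,vy,ωz)=(-0.3900, 0.1700, -0.6579), dt=0.5 → body Δ=(-0.1776, 0.1153, -0.3289) → world pose (-0.4798, 0.3963, -0.5816)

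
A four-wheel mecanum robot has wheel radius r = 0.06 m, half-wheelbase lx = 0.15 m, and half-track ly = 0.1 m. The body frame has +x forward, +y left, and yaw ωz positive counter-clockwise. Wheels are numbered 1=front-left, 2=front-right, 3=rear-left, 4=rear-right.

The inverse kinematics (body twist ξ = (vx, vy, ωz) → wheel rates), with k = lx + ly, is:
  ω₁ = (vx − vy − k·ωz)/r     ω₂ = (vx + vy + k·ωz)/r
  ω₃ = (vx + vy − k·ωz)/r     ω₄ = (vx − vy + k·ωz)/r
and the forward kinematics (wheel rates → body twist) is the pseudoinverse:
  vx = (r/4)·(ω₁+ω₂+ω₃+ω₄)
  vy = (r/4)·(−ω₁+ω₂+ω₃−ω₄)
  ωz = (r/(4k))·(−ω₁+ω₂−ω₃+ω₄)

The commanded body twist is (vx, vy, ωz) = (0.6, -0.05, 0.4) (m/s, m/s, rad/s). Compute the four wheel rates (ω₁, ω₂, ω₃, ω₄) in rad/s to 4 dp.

k = lx + ly = 0.15 + 0.1 = 0.2500;  k·ωz = 0.2500·0.4 = 0.1000
ω₁ (FL) = (vx − vy − k·ωz)/r = 0.5500/0.06 = 9.1667
ω₂ (FR) = (vx + vy + k·ωz)/r = 0.6500/0.06 = 10.8333
ω₃ (RL) = (vx + vy − k·ωz)/r = 0.4500/0.06 = 7.5000
ω₄ (RR) = (vx − vy + k·ωz)/r = 0.7500/0.06 = 12.5000

(9.1667, 10.8333, 7.5000, 12.5000)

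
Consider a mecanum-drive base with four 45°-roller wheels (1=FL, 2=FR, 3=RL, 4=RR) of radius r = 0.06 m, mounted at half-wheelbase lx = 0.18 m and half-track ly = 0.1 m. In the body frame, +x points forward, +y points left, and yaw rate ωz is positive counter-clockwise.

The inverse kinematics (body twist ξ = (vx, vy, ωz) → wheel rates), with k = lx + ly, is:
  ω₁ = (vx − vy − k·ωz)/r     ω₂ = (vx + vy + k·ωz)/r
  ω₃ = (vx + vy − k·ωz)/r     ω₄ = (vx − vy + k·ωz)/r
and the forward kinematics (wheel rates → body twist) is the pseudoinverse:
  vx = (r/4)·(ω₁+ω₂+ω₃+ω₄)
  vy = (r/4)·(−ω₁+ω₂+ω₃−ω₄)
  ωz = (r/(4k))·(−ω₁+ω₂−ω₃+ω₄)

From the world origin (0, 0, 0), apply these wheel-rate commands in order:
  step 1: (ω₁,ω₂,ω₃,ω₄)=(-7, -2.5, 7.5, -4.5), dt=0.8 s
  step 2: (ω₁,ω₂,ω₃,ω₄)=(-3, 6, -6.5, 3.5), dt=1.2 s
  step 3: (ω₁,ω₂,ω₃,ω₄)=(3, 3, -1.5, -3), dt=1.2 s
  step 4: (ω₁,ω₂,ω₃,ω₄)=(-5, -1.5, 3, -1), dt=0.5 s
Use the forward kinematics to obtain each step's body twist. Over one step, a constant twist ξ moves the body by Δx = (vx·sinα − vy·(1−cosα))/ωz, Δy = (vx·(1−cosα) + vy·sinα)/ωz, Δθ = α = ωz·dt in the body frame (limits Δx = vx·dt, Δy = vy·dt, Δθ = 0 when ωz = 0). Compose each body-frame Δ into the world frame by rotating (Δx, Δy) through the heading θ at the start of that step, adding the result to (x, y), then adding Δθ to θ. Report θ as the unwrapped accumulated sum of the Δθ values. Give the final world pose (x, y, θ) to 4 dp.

step 1: ξ=(vx,vy,ωz)=(-0.0975, 0.2475, -0.4018), dt=0.8 → body Δ=(-0.0451, 0.2070, -0.3214) → world pose (-0.0451, 0.2070, -0.3214)
step 2: ξ=(vx,vy,ωz)=(0.0000, -0.0150, 1.0179), dt=1.2 → body Δ=(0.0097, -0.0138, 1.2214) → world pose (-0.0403, 0.1908, 0.9000)
step 3: ξ=(vx,vy,ωz)=(0.0225, 0.0225, -0.0804), dt=1.2 → body Δ=(0.0283, 0.0257, -0.0964) → world pose (-0.0428, 0.2289, 0.8036)
step 4: ξ=(vx,vy,ωz)=(-0.0675, 0.1125, -0.0268), dt=0.5 → body Δ=(-0.0334, 0.0565, -0.0134) → world pose (-0.1066, 0.2441, 0.7902)

(-0.1066, 0.2441, 0.7902)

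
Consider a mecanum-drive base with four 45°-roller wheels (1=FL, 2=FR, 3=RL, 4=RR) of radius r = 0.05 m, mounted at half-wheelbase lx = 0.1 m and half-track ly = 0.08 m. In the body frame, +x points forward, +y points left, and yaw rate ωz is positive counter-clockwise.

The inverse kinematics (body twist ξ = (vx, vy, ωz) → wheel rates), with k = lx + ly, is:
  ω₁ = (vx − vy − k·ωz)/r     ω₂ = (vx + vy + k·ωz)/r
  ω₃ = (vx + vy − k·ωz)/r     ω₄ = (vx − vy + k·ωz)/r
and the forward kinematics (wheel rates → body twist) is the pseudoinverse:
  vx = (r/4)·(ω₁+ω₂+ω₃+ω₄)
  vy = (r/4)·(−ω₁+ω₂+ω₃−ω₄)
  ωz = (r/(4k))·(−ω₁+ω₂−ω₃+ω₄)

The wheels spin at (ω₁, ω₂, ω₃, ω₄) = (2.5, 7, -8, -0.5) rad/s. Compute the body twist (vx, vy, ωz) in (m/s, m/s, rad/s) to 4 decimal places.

(0.0125, -0.0375, 0.8333)

k = lx + ly = 0.1 + 0.08 = 0.1800
ω₁+ω₂+ω₃+ω₄ = 1.0000  →  vx = (0.05/4)·1.0000 = 0.0125
−ω₁+ω₂+ω₃−ω₄ = -3.0000  →  vy = (0.05/4)·-3.0000 = -0.0375
−ω₁+ω₂−ω₃+ω₄ = 12.0000  →  ωz = (0.05/0.7200)·12.0000 = 0.8333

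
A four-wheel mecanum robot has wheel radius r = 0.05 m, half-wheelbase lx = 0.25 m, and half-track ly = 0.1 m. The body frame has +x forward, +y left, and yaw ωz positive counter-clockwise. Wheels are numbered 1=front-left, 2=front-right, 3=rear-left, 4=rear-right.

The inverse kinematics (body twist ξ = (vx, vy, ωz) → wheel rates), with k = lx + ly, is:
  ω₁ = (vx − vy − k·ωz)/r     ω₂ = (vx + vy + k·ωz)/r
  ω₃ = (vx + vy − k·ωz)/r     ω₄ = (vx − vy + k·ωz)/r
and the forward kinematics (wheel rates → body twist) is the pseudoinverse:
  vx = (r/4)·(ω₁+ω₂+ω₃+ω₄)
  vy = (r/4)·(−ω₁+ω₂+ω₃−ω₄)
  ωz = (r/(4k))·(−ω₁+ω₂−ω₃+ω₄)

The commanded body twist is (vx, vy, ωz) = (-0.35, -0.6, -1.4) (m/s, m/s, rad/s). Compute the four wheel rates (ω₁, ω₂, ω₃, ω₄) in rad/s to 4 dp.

k = lx + ly = 0.25 + 0.1 = 0.3500;  k·ωz = 0.3500·-1.4 = -0.4900
ω₁ (FL) = (vx − vy − k·ωz)/r = 0.7400/0.05 = 14.8000
ω₂ (FR) = (vx + vy + k·ωz)/r = -1.4400/0.05 = -28.8000
ω₃ (RL) = (vx + vy − k·ωz)/r = -0.4600/0.05 = -9.2000
ω₄ (RR) = (vx − vy + k·ωz)/r = -0.2400/0.05 = -4.8000

(14.8000, -28.8000, -9.2000, -4.8000)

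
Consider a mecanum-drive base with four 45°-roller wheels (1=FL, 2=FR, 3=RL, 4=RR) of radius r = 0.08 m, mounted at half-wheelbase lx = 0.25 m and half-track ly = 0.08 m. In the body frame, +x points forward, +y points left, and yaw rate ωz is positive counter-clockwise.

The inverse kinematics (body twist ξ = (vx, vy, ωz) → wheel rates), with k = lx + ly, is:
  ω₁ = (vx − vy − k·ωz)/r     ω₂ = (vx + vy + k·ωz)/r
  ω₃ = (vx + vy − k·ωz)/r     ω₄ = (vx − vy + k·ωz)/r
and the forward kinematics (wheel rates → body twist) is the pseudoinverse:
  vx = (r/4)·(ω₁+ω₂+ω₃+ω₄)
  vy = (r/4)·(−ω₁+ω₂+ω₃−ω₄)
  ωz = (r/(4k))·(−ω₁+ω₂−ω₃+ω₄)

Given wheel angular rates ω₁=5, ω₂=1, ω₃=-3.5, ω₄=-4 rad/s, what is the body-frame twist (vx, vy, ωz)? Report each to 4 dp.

k = lx + ly = 0.25 + 0.08 = 0.3300
ω₁+ω₂+ω₃+ω₄ = -1.5000  →  vx = (0.08/4)·-1.5000 = -0.0300
−ω₁+ω₂+ω₃−ω₄ = -3.5000  →  vy = (0.08/4)·-3.5000 = -0.0700
−ω₁+ω₂−ω₃+ω₄ = -4.5000  →  ωz = (0.08/1.3200)·-4.5000 = -0.2727

(-0.0300, -0.0700, -0.2727)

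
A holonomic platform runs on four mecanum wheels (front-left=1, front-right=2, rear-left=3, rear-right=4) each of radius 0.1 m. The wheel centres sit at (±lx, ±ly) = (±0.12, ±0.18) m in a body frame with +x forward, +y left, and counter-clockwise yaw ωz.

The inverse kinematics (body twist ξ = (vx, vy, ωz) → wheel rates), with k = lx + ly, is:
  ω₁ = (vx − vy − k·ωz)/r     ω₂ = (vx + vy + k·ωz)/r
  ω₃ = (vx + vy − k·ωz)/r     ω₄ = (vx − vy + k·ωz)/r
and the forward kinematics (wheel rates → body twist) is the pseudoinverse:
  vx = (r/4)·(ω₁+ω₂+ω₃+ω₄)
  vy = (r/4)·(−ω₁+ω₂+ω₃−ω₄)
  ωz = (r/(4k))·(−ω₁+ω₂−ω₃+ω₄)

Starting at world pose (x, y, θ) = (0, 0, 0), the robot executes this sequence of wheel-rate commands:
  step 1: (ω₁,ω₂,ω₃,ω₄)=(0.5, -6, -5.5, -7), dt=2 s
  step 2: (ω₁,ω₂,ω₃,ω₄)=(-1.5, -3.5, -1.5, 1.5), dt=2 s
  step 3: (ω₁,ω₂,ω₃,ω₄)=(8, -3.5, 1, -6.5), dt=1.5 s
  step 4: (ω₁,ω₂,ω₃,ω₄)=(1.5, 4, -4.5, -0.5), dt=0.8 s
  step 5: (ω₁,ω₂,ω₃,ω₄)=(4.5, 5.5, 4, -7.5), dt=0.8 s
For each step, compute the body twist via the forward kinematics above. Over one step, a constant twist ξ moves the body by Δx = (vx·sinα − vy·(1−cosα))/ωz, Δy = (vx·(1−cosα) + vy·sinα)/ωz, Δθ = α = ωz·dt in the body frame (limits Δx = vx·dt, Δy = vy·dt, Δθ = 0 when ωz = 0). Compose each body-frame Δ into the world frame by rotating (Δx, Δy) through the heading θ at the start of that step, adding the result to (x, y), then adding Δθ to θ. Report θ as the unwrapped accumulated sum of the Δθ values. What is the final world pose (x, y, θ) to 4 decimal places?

step 1: ξ=(vx,vy,ωz)=(-0.4500, -0.1250, -0.6667), dt=2.0 → body Δ=(-0.7995, 0.3340, -1.3333) → world pose (-0.7995, 0.3340, -1.3333)
step 2: ξ=(vx,vy,ωz)=(-0.1250, -0.1250, 0.0833), dt=2.0 → body Δ=(-0.2281, -0.2696, 0.1667) → world pose (-1.1152, 0.4922, -1.1667)
step 3: ξ=(vx,vy,ωz)=(-0.0250, -0.1000, -1.5833), dt=1.5 → body Δ=(-0.1196, -0.0166, -2.3750) → world pose (-1.1775, 0.5956, -3.5417)
step 4: ξ=(vx,vy,ωz)=(0.0125, -0.0375, 0.5417), dt=0.8 → body Δ=(0.0161, -0.0269, 0.4333) → world pose (-1.1818, 0.6267, -3.1083)
step 5: ξ=(vx,vy,ωz)=(0.1625, 0.3125, -0.8750), dt=0.8 → body Δ=(0.2036, 0.1864, -0.7000) → world pose (-1.3791, 0.4336, -3.8083)

(-1.3791, 0.4336, -3.8083)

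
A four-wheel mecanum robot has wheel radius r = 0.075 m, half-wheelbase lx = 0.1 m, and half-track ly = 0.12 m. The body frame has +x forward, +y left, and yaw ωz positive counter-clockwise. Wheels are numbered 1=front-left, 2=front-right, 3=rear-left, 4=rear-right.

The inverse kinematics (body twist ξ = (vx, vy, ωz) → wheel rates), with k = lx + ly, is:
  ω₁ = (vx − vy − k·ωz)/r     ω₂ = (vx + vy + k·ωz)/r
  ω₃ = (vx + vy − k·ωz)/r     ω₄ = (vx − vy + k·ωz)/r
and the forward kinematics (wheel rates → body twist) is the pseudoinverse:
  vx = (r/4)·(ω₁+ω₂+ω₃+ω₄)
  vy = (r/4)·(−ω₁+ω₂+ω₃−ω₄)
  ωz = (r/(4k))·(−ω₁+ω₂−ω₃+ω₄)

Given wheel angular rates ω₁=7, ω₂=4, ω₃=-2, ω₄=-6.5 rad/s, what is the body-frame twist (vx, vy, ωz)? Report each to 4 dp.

(0.0469, 0.0281, -0.6392)

k = lx + ly = 0.1 + 0.12 = 0.2200
ω₁+ω₂+ω₃+ω₄ = 2.5000  →  vx = (0.075/4)·2.5000 = 0.0469
−ω₁+ω₂+ω₃−ω₄ = 1.5000  →  vy = (0.075/4)·1.5000 = 0.0281
−ω₁+ω₂−ω₃+ω₄ = -7.5000  →  ωz = (0.075/0.8800)·-7.5000 = -0.6392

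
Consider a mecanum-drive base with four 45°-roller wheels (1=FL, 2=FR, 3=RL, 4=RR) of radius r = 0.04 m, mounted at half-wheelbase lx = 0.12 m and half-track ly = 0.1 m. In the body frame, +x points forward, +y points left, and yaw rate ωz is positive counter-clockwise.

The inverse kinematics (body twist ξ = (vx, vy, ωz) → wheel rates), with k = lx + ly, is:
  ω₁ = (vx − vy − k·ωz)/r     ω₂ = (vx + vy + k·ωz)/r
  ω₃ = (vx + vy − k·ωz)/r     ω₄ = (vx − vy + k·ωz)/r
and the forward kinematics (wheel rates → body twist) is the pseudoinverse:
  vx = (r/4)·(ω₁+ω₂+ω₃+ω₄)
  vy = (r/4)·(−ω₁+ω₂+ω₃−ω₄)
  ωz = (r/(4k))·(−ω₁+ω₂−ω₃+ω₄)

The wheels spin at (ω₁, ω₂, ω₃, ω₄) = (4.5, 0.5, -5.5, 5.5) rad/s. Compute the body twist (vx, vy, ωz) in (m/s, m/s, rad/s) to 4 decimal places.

(0.0500, -0.1500, 0.3182)

k = lx + ly = 0.12 + 0.1 = 0.2200
ω₁+ω₂+ω₃+ω₄ = 5.0000  →  vx = (0.04/4)·5.0000 = 0.0500
−ω₁+ω₂+ω₃−ω₄ = -15.0000  →  vy = (0.04/4)·-15.0000 = -0.1500
−ω₁+ω₂−ω₃+ω₄ = 7.0000  →  ωz = (0.04/0.8800)·7.0000 = 0.3182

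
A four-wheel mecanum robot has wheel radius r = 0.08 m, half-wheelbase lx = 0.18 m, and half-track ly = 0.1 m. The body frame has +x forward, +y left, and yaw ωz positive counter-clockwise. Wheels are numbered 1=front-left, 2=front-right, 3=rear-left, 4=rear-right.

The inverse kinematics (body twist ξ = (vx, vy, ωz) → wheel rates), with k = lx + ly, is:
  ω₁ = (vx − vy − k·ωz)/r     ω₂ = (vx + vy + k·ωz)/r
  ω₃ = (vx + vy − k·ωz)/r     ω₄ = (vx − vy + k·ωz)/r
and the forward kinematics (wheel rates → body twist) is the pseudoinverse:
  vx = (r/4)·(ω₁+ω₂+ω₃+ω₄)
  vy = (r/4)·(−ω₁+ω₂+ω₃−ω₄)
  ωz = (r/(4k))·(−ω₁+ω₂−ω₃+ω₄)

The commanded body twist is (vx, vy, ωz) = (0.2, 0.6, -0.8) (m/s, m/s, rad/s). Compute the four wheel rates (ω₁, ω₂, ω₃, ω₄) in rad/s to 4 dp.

k = lx + ly = 0.18 + 0.1 = 0.2800;  k·ωz = 0.2800·-0.8 = -0.2240
ω₁ (FL) = (vx − vy − k·ωz)/r = -0.1760/0.08 = -2.2000
ω₂ (FR) = (vx + vy + k·ωz)/r = 0.5760/0.08 = 7.2000
ω₃ (RL) = (vx + vy − k·ωz)/r = 1.0240/0.08 = 12.8000
ω₄ (RR) = (vx − vy + k·ωz)/r = -0.6240/0.08 = -7.8000

(-2.2000, 7.2000, 12.8000, -7.8000)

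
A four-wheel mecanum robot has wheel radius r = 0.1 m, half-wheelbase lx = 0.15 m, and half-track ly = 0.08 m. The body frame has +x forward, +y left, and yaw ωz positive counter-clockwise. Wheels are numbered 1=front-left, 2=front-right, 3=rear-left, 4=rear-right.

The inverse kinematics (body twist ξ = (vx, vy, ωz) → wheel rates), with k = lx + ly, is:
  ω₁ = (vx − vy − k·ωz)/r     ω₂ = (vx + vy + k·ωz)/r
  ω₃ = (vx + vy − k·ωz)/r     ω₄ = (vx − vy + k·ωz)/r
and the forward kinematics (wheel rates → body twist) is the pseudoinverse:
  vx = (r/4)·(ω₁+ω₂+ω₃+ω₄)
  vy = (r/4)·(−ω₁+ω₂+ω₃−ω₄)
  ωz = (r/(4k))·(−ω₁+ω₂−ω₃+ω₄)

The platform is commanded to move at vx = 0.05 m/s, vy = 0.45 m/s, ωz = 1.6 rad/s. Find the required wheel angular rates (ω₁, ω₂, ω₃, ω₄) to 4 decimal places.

(-7.6800, 8.6800, 1.3200, -0.3200)

k = lx + ly = 0.15 + 0.08 = 0.2300;  k·ωz = 0.2300·1.6 = 0.3680
ω₁ (FL) = (vx − vy − k·ωz)/r = -0.7680/0.1 = -7.6800
ω₂ (FR) = (vx + vy + k·ωz)/r = 0.8680/0.1 = 8.6800
ω₃ (RL) = (vx + vy − k·ωz)/r = 0.1320/0.1 = 1.3200
ω₄ (RR) = (vx − vy + k·ωz)/r = -0.0320/0.1 = -0.3200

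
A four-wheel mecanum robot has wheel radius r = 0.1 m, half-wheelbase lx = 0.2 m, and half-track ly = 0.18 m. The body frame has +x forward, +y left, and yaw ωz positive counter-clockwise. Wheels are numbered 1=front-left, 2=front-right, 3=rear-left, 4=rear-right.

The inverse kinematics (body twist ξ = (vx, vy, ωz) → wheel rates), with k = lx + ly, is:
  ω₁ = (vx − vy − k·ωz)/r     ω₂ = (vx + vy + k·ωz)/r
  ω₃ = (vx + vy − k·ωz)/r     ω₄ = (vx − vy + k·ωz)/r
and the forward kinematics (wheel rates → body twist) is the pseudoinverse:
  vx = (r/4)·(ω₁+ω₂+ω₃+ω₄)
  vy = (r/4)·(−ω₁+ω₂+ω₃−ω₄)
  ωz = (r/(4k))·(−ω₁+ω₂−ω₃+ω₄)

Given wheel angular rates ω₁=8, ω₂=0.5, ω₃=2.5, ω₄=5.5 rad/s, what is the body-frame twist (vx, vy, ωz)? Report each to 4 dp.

(0.4125, -0.2625, -0.2961)

k = lx + ly = 0.2 + 0.18 = 0.3800
ω₁+ω₂+ω₃+ω₄ = 16.5000  →  vx = (0.1/4)·16.5000 = 0.4125
−ω₁+ω₂+ω₃−ω₄ = -10.5000  →  vy = (0.1/4)·-10.5000 = -0.2625
−ω₁+ω₂−ω₃+ω₄ = -4.5000  →  ωz = (0.1/1.5200)·-4.5000 = -0.2961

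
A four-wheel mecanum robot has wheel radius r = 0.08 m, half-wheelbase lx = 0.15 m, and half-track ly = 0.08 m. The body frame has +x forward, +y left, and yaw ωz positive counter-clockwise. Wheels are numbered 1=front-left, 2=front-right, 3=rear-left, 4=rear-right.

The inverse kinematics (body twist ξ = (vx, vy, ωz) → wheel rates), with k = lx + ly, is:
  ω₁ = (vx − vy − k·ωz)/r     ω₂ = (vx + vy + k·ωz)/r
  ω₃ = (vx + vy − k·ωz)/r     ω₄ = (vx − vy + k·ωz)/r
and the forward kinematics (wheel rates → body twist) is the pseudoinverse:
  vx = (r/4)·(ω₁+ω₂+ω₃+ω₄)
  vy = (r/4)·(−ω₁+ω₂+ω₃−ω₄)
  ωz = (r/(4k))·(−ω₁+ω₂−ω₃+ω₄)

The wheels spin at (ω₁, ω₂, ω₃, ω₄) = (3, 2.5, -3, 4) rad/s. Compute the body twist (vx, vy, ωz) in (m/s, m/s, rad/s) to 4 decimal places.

(0.1300, -0.1500, 0.5652)

k = lx + ly = 0.15 + 0.08 = 0.2300
ω₁+ω₂+ω₃+ω₄ = 6.5000  →  vx = (0.08/4)·6.5000 = 0.1300
−ω₁+ω₂+ω₃−ω₄ = -7.5000  →  vy = (0.08/4)·-7.5000 = -0.1500
−ω₁+ω₂−ω₃+ω₄ = 6.5000  →  ωz = (0.08/0.9200)·6.5000 = 0.5652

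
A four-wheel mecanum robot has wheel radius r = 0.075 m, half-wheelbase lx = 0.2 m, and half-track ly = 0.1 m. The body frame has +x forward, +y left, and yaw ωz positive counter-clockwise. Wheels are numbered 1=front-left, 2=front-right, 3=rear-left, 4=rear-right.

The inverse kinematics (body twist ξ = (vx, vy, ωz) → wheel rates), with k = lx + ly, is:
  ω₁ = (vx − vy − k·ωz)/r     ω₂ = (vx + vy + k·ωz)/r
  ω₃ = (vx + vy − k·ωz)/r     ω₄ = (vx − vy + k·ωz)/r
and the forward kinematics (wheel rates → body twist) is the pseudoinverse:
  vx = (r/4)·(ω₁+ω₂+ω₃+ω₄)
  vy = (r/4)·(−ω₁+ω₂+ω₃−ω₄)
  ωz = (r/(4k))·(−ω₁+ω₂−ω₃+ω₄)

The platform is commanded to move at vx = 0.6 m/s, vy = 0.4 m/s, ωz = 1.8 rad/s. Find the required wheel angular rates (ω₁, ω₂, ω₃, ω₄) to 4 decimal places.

k = lx + ly = 0.2 + 0.1 = 0.3000;  k·ωz = 0.3000·1.8 = 0.5400
ω₁ (FL) = (vx − vy − k·ωz)/r = -0.3400/0.075 = -4.5333
ω₂ (FR) = (vx + vy + k·ωz)/r = 1.5400/0.075 = 20.5333
ω₃ (RL) = (vx + vy − k·ωz)/r = 0.4600/0.075 = 6.1333
ω₄ (RR) = (vx − vy + k·ωz)/r = 0.7400/0.075 = 9.8667

(-4.5333, 20.5333, 6.1333, 9.8667)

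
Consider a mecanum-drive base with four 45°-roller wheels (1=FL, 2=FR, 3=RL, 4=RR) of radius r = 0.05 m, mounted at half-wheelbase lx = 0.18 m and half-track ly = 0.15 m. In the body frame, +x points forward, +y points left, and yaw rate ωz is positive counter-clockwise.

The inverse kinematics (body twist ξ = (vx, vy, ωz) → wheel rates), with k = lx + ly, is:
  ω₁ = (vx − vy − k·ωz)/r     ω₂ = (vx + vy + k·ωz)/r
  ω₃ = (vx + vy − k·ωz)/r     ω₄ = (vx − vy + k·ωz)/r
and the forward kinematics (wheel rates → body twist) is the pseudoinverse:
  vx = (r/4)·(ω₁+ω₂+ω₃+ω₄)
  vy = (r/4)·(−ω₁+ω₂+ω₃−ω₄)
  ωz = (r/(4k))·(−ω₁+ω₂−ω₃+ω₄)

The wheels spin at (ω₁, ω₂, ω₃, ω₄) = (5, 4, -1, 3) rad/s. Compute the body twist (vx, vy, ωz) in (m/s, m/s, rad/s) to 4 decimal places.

(0.1375, -0.0625, 0.1136)

k = lx + ly = 0.18 + 0.15 = 0.3300
ω₁+ω₂+ω₃+ω₄ = 11.0000  →  vx = (0.05/4)·11.0000 = 0.1375
−ω₁+ω₂+ω₃−ω₄ = -5.0000  →  vy = (0.05/4)·-5.0000 = -0.0625
−ω₁+ω₂−ω₃+ω₄ = 3.0000  →  ωz = (0.05/1.3200)·3.0000 = 0.1136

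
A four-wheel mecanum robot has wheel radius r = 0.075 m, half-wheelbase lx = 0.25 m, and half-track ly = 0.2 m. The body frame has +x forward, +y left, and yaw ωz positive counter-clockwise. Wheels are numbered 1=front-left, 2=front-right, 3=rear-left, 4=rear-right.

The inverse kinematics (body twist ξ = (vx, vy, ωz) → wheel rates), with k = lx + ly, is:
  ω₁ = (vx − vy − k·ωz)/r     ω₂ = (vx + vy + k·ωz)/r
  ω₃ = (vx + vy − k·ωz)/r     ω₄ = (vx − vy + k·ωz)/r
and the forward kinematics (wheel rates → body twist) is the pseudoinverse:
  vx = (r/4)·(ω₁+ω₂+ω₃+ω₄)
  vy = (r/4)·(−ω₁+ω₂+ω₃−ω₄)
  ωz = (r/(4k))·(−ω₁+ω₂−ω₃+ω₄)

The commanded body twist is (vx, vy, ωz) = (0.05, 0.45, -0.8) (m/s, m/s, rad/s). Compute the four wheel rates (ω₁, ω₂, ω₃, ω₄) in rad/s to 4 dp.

k = lx + ly = 0.25 + 0.2 = 0.4500;  k·ωz = 0.4500·-0.8 = -0.3600
ω₁ (FL) = (vx − vy − k·ωz)/r = -0.0400/0.075 = -0.5333
ω₂ (FR) = (vx + vy + k·ωz)/r = 0.1400/0.075 = 1.8667
ω₃ (RL) = (vx + vy − k·ωz)/r = 0.8600/0.075 = 11.4667
ω₄ (RR) = (vx − vy + k·ωz)/r = -0.7600/0.075 = -10.1333

(-0.5333, 1.8667, 11.4667, -10.1333)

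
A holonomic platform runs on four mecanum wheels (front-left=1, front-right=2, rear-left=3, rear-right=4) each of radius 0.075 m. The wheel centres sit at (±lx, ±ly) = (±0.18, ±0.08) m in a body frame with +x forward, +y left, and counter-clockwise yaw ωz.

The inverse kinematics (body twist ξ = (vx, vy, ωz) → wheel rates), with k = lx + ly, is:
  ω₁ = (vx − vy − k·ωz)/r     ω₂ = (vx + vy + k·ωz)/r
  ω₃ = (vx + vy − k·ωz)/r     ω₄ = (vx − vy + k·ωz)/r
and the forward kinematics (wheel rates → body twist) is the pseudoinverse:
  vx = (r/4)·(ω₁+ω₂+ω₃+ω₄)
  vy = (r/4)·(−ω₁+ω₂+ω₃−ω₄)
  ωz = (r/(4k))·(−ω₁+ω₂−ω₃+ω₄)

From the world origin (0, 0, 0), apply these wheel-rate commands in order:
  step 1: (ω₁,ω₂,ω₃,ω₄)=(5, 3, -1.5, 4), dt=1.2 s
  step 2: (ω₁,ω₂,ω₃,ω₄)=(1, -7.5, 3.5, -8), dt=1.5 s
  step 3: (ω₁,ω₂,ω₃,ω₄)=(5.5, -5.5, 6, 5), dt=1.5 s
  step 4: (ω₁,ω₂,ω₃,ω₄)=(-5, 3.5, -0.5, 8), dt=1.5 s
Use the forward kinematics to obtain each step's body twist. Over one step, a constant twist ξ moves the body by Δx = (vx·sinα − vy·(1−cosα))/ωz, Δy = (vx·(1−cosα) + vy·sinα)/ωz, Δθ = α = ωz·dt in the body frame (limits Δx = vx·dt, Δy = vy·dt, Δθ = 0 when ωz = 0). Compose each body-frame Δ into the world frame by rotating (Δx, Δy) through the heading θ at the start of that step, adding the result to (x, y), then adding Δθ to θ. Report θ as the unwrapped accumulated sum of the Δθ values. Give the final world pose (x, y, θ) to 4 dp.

step 1: ξ=(vx,vy,ωz)=(0.1969, -0.1406, 0.2524), dt=1.2 → body Δ=(0.2580, -0.1307, 0.3029) → world pose (0.2580, -0.1307, 0.3029)
step 2: ξ=(vx,vy,ωz)=(-0.2062, 0.0562, -1.4423), dt=1.5 → body Δ=(-0.0578, 0.2552, -2.1635) → world pose (0.1267, 0.0957, -1.8606)
step 3: ξ=(vx,vy,ωz)=(0.2062, -0.1875, -0.8654), dt=1.5 → body Δ=(0.0712, -0.3828, -1.2981) → world pose (-0.2605, 0.1368, -3.1587)
step 4: ξ=(vx,vy,ωz)=(0.1125, 0.0000, 1.2260), dt=1.5 → body Δ=(0.0885, 0.1161, 1.8389) → world pose (-0.3509, 0.0223, -1.3197)

(-0.3509, 0.0223, -1.3197)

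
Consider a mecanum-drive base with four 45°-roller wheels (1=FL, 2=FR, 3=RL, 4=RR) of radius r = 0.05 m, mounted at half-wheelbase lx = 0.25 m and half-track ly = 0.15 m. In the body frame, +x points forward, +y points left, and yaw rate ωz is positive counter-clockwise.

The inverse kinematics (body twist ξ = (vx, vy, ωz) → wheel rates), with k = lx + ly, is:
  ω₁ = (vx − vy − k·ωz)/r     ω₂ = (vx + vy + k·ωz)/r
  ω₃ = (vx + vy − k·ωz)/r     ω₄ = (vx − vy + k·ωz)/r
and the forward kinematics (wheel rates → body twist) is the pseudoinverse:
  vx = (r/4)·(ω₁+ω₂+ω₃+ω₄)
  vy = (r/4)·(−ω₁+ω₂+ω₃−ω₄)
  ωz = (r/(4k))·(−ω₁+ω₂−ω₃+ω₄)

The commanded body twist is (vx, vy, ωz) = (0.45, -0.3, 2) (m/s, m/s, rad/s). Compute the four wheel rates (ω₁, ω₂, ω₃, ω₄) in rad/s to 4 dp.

(-1.0000, 19.0000, -13.0000, 31.0000)

k = lx + ly = 0.25 + 0.15 = 0.4000;  k·ωz = 0.4000·2 = 0.8000
ω₁ (FL) = (vx − vy − k·ωz)/r = -0.0500/0.05 = -1.0000
ω₂ (FR) = (vx + vy + k·ωz)/r = 0.9500/0.05 = 19.0000
ω₃ (RL) = (vx + vy − k·ωz)/r = -0.6500/0.05 = -13.0000
ω₄ (RR) = (vx − vy + k·ωz)/r = 1.5500/0.05 = 31.0000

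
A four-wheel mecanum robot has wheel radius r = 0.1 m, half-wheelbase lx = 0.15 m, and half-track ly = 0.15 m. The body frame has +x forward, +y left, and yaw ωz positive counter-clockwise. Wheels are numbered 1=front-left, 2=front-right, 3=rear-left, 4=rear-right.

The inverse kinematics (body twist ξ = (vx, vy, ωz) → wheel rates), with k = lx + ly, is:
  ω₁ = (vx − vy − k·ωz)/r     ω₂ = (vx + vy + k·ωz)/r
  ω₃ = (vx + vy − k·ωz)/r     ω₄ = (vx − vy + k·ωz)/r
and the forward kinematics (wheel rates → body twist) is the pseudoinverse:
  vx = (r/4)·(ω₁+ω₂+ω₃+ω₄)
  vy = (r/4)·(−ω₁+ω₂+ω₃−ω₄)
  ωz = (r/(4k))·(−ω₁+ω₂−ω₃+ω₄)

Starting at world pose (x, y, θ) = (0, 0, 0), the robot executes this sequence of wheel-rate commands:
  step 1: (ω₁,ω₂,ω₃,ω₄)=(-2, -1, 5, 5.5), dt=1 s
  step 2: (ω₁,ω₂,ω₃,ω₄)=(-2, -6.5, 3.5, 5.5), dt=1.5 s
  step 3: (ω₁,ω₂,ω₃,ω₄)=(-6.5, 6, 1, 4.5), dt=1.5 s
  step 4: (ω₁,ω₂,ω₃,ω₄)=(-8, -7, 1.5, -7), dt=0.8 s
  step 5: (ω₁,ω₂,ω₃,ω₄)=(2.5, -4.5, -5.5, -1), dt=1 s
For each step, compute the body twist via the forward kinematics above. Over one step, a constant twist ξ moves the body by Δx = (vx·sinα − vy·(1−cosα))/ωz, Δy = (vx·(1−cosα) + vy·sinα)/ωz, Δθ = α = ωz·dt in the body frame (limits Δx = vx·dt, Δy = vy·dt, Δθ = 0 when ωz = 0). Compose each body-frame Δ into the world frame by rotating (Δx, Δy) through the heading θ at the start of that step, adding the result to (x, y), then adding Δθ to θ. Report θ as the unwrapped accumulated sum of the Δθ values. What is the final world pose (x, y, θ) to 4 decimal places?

step 1: ξ=(vx,vy,ωz)=(0.1875, 0.0125, 0.1250), dt=1.0 → body Δ=(0.1862, 0.0242, 0.1250) → world pose (0.1862, 0.0242, 0.1250)
step 2: ξ=(vx,vy,ωz)=(0.0125, -0.1625, -0.2083), dt=1.5 → body Δ=(-0.0193, -0.2427, -0.3125) → world pose (0.1973, -0.2191, -0.1875)
step 3: ξ=(vx,vy,ωz)=(0.1250, 0.2250, 1.3333), dt=1.5 → body Δ=(-0.1537, 0.2862, 2.0000) → world pose (0.0996, 0.0908, 1.8125)
step 4: ξ=(vx,vy,ωz)=(-0.5125, 0.2375, -0.6250), dt=0.8 → body Δ=(-0.3466, 0.2826, -0.5000) → world pose (-0.0918, -0.3134, 1.3125)
step 5: ξ=(vx,vy,ωz)=(-0.2125, -0.2875, -0.2083), dt=1.0 → body Δ=(-0.2408, -0.2634, -0.2083) → world pose (0.1014, -0.6135, 1.1042)

(0.1014, -0.6135, 1.1042)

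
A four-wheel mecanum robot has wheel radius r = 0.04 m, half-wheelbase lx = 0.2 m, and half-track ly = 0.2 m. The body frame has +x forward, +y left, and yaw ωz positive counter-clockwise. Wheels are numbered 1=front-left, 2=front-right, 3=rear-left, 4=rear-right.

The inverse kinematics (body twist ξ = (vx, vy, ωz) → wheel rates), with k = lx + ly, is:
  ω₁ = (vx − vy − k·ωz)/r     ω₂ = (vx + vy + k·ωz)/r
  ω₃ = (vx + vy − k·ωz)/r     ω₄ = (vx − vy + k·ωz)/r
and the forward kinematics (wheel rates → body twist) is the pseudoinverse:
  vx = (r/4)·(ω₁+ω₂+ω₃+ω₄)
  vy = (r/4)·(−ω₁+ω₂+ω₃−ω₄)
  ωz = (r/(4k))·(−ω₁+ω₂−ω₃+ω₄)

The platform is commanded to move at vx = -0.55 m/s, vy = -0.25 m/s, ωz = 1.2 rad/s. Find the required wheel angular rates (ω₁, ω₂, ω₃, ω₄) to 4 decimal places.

(-19.5000, -8.0000, -32.0000, 4.5000)

k = lx + ly = 0.2 + 0.2 = 0.4000;  k·ωz = 0.4000·1.2 = 0.4800
ω₁ (FL) = (vx − vy − k·ωz)/r = -0.7800/0.04 = -19.5000
ω₂ (FR) = (vx + vy + k·ωz)/r = -0.3200/0.04 = -8.0000
ω₃ (RL) = (vx + vy − k·ωz)/r = -1.2800/0.04 = -32.0000
ω₄ (RR) = (vx − vy + k·ωz)/r = 0.1800/0.04 = 4.5000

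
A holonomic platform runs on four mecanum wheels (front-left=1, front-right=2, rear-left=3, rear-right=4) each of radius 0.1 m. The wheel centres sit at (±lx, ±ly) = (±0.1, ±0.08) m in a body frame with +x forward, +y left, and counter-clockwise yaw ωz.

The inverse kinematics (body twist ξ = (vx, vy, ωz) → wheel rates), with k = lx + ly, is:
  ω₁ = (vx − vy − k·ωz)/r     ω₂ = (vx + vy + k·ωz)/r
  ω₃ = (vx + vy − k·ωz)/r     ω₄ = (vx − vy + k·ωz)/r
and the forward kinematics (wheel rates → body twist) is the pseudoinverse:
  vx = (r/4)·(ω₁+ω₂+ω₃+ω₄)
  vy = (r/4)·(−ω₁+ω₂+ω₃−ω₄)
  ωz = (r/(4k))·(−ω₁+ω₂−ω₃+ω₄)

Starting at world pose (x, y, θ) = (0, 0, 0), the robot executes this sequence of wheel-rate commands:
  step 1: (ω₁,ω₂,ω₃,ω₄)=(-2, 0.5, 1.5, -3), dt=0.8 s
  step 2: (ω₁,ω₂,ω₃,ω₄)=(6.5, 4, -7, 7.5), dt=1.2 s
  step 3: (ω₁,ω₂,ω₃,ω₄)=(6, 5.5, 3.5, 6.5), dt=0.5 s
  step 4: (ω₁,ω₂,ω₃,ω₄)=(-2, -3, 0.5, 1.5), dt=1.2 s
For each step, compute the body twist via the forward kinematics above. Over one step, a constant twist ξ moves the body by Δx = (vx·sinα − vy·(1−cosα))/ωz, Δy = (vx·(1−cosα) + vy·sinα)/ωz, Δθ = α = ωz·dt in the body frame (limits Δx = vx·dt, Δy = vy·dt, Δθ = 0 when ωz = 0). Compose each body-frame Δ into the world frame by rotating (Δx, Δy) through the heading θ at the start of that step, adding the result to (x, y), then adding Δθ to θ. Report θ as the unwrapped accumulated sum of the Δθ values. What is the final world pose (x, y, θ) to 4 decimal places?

step 1: ξ=(vx,vy,ωz)=(-0.0750, 0.1750, -0.2778), dt=0.8 → body Δ=(-0.0440, 0.1455, -0.2222) → world pose (-0.0440, 0.1455, -0.2222)
step 2: ξ=(vx,vy,ωz)=(0.2750, -0.4250, 1.6667), dt=1.2 → body Δ=(0.5112, 0.0018, 2.0000) → world pose (0.4550, 0.0346, 1.7778)
step 3: ξ=(vx,vy,ωz)=(0.5375, -0.0875, 0.3472), dt=0.5 → body Δ=(0.2712, -0.0203, 0.1736) → world pose (0.4191, 0.3041, 1.9514)
step 4: ξ=(vx,vy,ωz)=(-0.0750, -0.0500, 0.0000), dt=1.2 → body Δ=(-0.0900, -0.0600, 0.0000) → world pose (0.5082, 0.2429, 1.9514)

(0.5082, 0.2429, 1.9514)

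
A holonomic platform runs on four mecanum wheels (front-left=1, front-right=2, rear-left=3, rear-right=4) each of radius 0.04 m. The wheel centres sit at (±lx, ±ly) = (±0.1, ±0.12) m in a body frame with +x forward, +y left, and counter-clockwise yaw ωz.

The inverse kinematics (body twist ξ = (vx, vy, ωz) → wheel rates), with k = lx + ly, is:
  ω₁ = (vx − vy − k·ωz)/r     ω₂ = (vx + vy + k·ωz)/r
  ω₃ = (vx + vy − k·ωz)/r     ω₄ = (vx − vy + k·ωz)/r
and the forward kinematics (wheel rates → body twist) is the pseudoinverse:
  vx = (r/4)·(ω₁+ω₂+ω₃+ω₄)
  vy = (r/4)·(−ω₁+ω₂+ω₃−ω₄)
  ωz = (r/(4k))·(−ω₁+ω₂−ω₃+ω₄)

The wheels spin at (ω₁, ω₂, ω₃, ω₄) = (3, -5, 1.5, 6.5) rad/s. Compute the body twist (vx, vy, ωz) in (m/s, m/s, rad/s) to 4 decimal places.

(0.0600, -0.1300, -0.1364)

k = lx + ly = 0.1 + 0.12 = 0.2200
ω₁+ω₂+ω₃+ω₄ = 6.0000  →  vx = (0.04/4)·6.0000 = 0.0600
−ω₁+ω₂+ω₃−ω₄ = -13.0000  →  vy = (0.04/4)·-13.0000 = -0.1300
−ω₁+ω₂−ω₃+ω₄ = -3.0000  →  ωz = (0.04/0.8800)·-3.0000 = -0.1364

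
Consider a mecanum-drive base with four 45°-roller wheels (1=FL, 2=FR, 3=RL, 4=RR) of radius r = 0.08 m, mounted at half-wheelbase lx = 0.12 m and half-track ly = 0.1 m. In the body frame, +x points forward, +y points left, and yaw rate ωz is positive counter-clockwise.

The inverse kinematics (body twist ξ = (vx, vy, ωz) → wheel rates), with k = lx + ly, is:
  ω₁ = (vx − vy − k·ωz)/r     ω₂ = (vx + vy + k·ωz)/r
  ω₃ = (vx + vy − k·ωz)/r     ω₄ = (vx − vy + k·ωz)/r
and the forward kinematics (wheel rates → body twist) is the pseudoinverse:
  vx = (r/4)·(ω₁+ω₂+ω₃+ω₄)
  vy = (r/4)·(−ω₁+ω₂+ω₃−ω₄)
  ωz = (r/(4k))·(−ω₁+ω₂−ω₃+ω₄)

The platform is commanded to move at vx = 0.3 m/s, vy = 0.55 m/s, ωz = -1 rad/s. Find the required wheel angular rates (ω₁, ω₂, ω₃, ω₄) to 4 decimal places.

k = lx + ly = 0.12 + 0.1 = 0.2200;  k·ωz = 0.2200·-1 = -0.2200
ω₁ (FL) = (vx − vy − k·ωz)/r = -0.0300/0.08 = -0.3750
ω₂ (FR) = (vx + vy + k·ωz)/r = 0.6300/0.08 = 7.8750
ω₃ (RL) = (vx + vy − k·ωz)/r = 1.0700/0.08 = 13.3750
ω₄ (RR) = (vx − vy + k·ωz)/r = -0.4700/0.08 = -5.8750

(-0.3750, 7.8750, 13.3750, -5.8750)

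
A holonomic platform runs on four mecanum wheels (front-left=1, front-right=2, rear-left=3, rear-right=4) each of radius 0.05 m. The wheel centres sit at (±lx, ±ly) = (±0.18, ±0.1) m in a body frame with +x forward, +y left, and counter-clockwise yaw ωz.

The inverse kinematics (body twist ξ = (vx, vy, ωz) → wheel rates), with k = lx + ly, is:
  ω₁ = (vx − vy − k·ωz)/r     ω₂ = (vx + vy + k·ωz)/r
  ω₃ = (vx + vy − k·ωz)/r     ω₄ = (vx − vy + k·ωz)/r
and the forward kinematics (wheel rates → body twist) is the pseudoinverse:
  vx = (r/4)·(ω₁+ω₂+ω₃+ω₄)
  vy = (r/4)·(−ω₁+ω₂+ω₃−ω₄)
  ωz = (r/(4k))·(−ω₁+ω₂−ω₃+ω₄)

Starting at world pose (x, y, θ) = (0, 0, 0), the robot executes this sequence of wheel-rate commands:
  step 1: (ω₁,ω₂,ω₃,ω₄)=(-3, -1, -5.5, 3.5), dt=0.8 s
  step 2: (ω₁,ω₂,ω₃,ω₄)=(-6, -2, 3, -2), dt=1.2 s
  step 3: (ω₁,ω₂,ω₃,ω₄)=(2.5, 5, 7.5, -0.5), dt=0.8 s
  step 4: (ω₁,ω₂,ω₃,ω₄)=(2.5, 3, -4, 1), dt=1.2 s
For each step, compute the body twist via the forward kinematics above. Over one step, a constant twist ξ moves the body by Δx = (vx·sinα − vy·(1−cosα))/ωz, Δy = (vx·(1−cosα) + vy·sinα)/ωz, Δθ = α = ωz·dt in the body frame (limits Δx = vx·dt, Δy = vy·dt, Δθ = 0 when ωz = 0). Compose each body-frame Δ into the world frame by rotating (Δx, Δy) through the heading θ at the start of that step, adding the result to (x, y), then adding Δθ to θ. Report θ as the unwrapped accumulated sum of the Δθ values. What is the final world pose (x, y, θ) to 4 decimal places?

(-0.0206, 0.0912, 0.4375)

step 1: ξ=(vx,vy,ωz)=(-0.0750, -0.0875, 0.4911), dt=0.8 → body Δ=(-0.0449, -0.0798, 0.3929) → world pose (-0.0449, -0.0798, 0.3929)
step 2: ξ=(vx,vy,ωz)=(-0.0875, 0.1125, -0.0446), dt=1.2 → body Δ=(-0.1013, 0.1377, -0.0536) → world pose (-0.1912, 0.0086, 0.3393)
step 3: ξ=(vx,vy,ωz)=(0.1812, 0.1313, -0.2455), dt=0.8 → body Δ=(0.1543, 0.0901, -0.1964) → world pose (-0.0757, 0.1450, 0.1429)
step 4: ξ=(vx,vy,ωz)=(0.0312, -0.0562, 0.2455), dt=1.2 → body Δ=(0.0468, -0.0610, 0.2946) → world pose (-0.0206, 0.0912, 0.4375)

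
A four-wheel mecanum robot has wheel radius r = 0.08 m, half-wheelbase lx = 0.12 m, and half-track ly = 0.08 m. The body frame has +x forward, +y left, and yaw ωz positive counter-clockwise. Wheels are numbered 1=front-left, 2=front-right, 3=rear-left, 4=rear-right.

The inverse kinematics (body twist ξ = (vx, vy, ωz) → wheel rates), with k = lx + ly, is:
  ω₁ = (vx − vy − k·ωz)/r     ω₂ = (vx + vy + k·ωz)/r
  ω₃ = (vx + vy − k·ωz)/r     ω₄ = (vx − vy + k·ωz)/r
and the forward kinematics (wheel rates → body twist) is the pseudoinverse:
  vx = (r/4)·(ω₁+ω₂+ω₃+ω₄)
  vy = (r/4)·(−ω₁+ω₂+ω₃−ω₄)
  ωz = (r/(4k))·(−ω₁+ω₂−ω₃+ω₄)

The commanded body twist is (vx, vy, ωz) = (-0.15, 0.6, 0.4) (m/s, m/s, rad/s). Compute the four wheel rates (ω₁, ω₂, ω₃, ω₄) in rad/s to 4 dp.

(-10.3750, 6.6250, 4.6250, -8.3750)

k = lx + ly = 0.12 + 0.08 = 0.2000;  k·ωz = 0.2000·0.4 = 0.0800
ω₁ (FL) = (vx − vy − k·ωz)/r = -0.8300/0.08 = -10.3750
ω₂ (FR) = (vx + vy + k·ωz)/r = 0.5300/0.08 = 6.6250
ω₃ (RL) = (vx + vy − k·ωz)/r = 0.3700/0.08 = 4.6250
ω₄ (RR) = (vx − vy + k·ωz)/r = -0.6700/0.08 = -8.3750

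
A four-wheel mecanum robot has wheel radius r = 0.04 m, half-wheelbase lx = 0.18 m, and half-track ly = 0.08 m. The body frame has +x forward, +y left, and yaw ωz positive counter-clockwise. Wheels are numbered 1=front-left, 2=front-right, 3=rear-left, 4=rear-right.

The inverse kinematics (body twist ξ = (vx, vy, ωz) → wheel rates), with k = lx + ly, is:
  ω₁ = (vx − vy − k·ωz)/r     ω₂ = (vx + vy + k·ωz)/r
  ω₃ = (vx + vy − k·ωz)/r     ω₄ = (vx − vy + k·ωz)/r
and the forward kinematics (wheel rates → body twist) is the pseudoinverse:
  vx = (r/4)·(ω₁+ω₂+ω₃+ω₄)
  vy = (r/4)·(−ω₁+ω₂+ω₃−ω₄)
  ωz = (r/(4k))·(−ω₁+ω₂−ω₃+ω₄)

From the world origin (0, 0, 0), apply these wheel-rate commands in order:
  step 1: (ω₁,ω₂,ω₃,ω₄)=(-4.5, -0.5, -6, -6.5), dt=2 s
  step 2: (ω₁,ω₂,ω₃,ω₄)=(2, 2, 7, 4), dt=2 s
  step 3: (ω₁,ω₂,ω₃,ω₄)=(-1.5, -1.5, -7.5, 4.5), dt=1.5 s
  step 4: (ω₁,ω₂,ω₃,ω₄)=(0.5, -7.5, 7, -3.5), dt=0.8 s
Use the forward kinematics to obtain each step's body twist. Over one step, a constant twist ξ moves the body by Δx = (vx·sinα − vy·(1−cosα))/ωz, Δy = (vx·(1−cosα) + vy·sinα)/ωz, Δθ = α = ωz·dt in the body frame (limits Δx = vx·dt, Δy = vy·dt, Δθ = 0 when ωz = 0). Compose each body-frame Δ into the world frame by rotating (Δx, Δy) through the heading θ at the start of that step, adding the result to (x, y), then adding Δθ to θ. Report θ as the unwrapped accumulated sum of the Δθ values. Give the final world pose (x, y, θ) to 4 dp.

step 1: ξ=(vx,vy,ωz)=(-0.1750, 0.0450, 0.1346), dt=2.0 → body Δ=(-0.3578, 0.0421, 0.2692) → world pose (-0.3578, 0.0421, 0.2692)
step 2: ξ=(vx,vy,ωz)=(0.1500, 0.0300, -0.1154), dt=2.0 → body Δ=(0.3042, 0.0250, -0.2308) → world pose (-0.0712, 0.1471, 0.0385)
step 3: ξ=(vx,vy,ωz)=(-0.0600, -0.1200, 0.4615), dt=1.5 → body Δ=(-0.0231, -0.1959, 0.6923) → world pose (-0.0868, -0.0495, 0.7308)
step 4: ξ=(vx,vy,ωz)=(-0.0350, 0.0250, -0.7115), dt=0.8 → body Δ=(-0.0210, 0.0267, -0.5692) → world pose (-0.1202, -0.0436, 0.1615)

(-0.1202, -0.0436, 0.1615)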